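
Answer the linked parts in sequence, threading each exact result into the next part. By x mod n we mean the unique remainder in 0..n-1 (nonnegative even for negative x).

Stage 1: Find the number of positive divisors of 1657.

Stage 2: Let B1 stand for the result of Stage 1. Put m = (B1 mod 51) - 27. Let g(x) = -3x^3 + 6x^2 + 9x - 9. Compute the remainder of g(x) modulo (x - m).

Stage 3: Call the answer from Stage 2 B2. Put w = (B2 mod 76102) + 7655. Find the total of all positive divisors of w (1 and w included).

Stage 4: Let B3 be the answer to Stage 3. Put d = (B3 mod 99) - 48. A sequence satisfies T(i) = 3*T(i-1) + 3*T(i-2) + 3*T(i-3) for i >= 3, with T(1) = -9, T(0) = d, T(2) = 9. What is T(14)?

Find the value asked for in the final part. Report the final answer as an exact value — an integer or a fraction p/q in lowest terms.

Stage 1: 1657 is prime, so its only divisors are 1 and 1657; count = 2; answer 2
Stage 2: B1 = 2; m = -25; remainder = value at the root: -3*(-25)^3 + 6*(-25)^2 + 9*(-25)^1 - 9 = (46875) + (3750) + (-225) + (-9) = 50391; answer 50391
Stage 3: B2 = 50391; w = 58046; 58046 = 2 * 29023; sigma = (1 + 2) * (1 + 29023) = 3 * 29024 = 87072; answer 87072
Stage 4: B3 = 87072; d = 3; T(3) = 3*(9) + 3*(-9) + 3*(3) = 9; iterating: T(3)=9, T(4)=27, T(5)=135, T(6)=513, T(7)=2025, T(8)=8019, T(9)=31671, T(10)=125145, T(11)=494505, T(12)=1953963, T(13)=7720839, T(14)=30507921; answer 30507921

30507921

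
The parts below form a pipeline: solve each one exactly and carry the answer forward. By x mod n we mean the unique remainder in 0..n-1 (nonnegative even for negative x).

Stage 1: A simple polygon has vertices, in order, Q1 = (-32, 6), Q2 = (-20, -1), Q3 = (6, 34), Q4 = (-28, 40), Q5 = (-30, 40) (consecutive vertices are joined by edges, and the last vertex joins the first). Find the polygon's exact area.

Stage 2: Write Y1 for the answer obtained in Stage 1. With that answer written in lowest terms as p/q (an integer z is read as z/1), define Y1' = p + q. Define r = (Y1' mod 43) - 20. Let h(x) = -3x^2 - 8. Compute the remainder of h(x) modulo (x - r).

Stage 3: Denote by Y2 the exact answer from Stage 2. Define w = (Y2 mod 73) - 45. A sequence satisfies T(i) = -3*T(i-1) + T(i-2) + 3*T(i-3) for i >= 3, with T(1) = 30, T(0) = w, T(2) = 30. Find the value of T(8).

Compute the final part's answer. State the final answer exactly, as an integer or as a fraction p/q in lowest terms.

30333

Stage 1: cross terms: (-32*-1 - -20*6)=152, (-20*34 - 6*-1)=-674, (6*40 - -28*34)=1192, (-28*40 - -30*40)=80, (-30*6 - -32*40)=1100; twice the area = |1850| = 1850; area = 925; answer 925
Stage 2: Y1 = 925; threaded value p + q = 926; r = 3; remainder = value at the root: -3*(3)^2 - 8 = (-27) + (-8) = -35; answer -35
Stage 3: Y2 = -35; w = -7; T(3) = -3*(30) + 1*(30) + 3*(-7) = -81; iterating: T(3)=-81, T(4)=363, T(5)=-1080, T(6)=3360, T(7)=-10071, T(8)=30333; answer 30333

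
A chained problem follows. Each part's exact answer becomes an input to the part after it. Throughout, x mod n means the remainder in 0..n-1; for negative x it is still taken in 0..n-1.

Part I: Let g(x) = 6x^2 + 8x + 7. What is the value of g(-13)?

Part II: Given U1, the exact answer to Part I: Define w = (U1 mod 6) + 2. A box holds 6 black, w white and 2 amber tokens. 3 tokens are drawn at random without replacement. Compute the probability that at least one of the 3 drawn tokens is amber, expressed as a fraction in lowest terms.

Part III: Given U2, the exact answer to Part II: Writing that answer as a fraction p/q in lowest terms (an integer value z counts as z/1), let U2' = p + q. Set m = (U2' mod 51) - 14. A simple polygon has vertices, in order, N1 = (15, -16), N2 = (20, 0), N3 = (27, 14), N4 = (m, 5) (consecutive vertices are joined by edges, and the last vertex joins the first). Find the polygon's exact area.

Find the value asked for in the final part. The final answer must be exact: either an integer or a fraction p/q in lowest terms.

180

Part I: 6*(-13)^2 + 8*(-13)^1 + 7 = (1014) + (-104) + (7) = 917; answer 917
Part II: U1 = 917; w = 7; total draws C(15,3) = 455; complement C(13,3) = 286; favorable 455 - 286 = 169; P = 13/35; answer 13/35
Part III: U2 = 13/35; threaded value p + q = 48; m = 34; cross terms: (15*0 - 20*-16)=320, (20*14 - 27*0)=280, (27*5 - 34*14)=-341, (34*-16 - 15*5)=-619; twice the area = |-360| = 360; area = 180; answer 180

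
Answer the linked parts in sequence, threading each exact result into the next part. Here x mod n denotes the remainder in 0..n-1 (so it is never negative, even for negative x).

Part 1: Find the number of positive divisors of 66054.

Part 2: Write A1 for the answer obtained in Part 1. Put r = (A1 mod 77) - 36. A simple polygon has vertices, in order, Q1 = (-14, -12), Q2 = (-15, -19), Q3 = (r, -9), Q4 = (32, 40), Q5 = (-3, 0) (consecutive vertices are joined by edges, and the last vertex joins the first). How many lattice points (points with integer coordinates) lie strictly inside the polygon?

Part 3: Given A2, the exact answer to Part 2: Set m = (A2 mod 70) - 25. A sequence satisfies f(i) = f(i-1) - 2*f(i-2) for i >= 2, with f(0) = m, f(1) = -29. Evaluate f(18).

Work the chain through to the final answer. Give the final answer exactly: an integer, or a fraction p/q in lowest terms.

Part 1: 66054 = 2 * 3 * 101 * 109; number of divisors = (1+1) * (1+1) * (1+1) * (1+1) = 16; answer 16
Part 2: A1 = 16; r = -20; cross terms: (-14*-19 - -15*-12)=86, (-15*-9 - -20*-19)=-245, (-20*40 - 32*-9)=-512, (32*0 - -3*40)=120, (-3*-12 - -14*0)=36; twice the area = |-515| = 515; area = 515/2; boundary points = 1 + 5 + 1 + 5 + 1 = 13; strictly interior points = area - boundary/2 + 1 = 252; answer 252
Part 3: A2 = 252; m = 17; f(2) = 1*(-29) - 2*(17) = -63; iterating: f(2)=-63, f(3)=-5, f(4)=121, f(5)=131, f(6)=-111, f(7)=-373, f(8)=-151, f(9)=595, f(10)=897, f(11)=-293, f(12)=-2087, f(13)=-1501, f(14)=2673, f(15)=5675, f(16)=329, f(17)=-11021, f(18)=-11679; answer -11679

-11679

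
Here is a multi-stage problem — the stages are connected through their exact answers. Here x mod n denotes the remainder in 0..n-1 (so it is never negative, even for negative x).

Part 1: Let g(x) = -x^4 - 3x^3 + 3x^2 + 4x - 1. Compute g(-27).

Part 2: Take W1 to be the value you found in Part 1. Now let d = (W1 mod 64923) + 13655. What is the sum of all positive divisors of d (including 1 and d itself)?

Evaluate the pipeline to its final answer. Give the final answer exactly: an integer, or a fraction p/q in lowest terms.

84196

Part 1: -1*(-27)^4 - 3*(-27)^3 + 3*(-27)^2 + 4*(-27)^1 - 1 = (-531441) + (59049) + (2187) + (-108) + (-1) = -470314; answer -470314
Part 2: W1 = -470314; d = 62725; 62725 = 5^2 * 13 * 193; sigma = (1 + 5 + 25) * (1 + 13) * (1 + 193) = 31 * 14 * 194 = 84196; answer 84196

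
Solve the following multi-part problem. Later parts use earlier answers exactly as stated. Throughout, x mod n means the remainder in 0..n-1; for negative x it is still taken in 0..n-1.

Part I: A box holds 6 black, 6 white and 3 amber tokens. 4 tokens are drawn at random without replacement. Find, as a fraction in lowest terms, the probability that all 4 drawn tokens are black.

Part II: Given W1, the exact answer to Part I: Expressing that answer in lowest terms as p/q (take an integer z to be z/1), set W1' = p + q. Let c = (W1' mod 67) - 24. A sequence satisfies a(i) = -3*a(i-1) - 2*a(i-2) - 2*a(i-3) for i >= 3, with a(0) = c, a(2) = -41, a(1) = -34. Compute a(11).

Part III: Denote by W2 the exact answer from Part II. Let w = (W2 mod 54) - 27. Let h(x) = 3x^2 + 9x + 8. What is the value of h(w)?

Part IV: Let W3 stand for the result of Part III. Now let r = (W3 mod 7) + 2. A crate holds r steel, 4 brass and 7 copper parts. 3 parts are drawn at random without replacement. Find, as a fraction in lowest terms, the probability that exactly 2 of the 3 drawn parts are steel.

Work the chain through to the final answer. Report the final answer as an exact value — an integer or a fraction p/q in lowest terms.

Part I: total draws C(15,4) = 1365; favorable C(6,4) = 15; P = 1/91; answer 1/91
Part II: W1 = 1/91; threaded value p + q = 92; c = 1; a(3) = -3*(-41) - 2*(-34) - 2*(1) = 189; iterating: a(3)=189, a(4)=-417, a(5)=955, a(6)=-2409, a(7)=6151, a(8)=-15545, a(9)=39151, a(10)=-98665, a(11)=248783; answer 248783
Part III: W2 = 248783; w = -22; 3*(-22)^2 + 9*(-22)^1 + 8 = (1452) + (-198) + (8) = 1262; answer 1262
Part IV: W3 = 1262; r = 4; total draws C(15,3) = 455; favorable C(4,2)*C(11,1) = 66; P = 66/455; answer 66/455

66/455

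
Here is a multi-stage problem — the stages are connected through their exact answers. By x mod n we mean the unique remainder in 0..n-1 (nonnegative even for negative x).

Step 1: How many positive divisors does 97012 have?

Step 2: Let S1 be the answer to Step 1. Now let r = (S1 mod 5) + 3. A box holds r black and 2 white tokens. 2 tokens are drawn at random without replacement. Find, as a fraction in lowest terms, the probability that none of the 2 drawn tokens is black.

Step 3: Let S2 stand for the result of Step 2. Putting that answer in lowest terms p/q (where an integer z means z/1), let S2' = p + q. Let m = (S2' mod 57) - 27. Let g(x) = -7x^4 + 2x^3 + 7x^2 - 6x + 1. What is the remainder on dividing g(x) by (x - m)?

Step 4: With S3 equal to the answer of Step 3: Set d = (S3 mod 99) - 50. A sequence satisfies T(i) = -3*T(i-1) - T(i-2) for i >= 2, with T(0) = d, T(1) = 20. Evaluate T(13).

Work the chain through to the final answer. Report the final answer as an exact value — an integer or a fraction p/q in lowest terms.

Step 1: 97012 = 2^2 * 79 * 307; number of divisors = (2+1) * (1+1) * (1+1) = 12; answer 12
Step 2: S1 = 12; r = 5; total draws C(7,2) = 21; favorable C(2,2) = 1; P = 1/21; answer 1/21
Step 3: S2 = 1/21; threaded value p + q = 22; m = -5; remainder = value at the root: -7*(-5)^4 + 2*(-5)^3 + 7*(-5)^2 - 6*(-5)^1 + 1 = (-4375) + (-250) + (175) + (30) + (1) = -4419; answer -4419
Step 4: S3 = -4419; d = -14; T(2) = -3*(20) - 1*(-14) = -46; iterating: T(2)=-46, T(3)=118, T(4)=-308, T(5)=806, T(6)=-2110, T(7)=5524, T(8)=-14462, T(9)=37862, T(10)=-99124, T(11)=259510, T(12)=-679406, T(13)=1778708; answer 1778708

1778708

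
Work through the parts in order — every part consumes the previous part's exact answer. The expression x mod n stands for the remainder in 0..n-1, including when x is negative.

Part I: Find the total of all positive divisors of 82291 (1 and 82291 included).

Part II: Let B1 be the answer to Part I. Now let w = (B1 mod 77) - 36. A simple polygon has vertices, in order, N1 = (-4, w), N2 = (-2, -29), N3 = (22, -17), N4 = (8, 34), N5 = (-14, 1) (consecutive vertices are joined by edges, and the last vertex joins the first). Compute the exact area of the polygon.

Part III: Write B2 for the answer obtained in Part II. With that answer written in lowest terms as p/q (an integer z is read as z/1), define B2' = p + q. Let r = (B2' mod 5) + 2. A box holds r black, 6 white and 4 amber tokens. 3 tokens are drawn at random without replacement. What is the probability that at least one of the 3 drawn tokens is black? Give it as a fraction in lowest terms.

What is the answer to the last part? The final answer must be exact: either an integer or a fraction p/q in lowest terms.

5/11

Part I: 82291 = 11 * 7481; sigma = (1 + 11) * (1 + 7481) = 12 * 7482 = 89784; answer 89784
Part II: B1 = 89784; w = -34; cross terms: (-4*-29 - -2*-34)=48, (-2*-17 - 22*-29)=672, (22*34 - 8*-17)=884, (8*1 - -14*34)=484, (-14*-34 - -4*1)=480; twice the area = |2568| = 2568; area = 1284; answer 1284
Part III: B2 = 1284; threaded value p + q = 1285; r = 2; total draws C(12,3) = 220; complement C(10,3) = 120; favorable 220 - 120 = 100; P = 5/11; answer 5/11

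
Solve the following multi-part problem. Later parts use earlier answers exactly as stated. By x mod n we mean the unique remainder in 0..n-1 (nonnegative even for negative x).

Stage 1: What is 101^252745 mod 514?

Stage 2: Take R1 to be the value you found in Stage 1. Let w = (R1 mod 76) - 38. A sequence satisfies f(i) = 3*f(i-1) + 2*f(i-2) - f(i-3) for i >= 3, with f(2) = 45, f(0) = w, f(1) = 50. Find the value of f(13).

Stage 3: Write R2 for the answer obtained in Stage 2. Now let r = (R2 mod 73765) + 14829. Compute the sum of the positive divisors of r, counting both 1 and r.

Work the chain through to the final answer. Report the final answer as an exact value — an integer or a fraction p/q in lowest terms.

144240

Stage 1: squarings mod 514: 101^1=101, 101^2=435, 101^4=73, 101^8=189, 101^16=255, 101^32=261, 101^64=273, 101^128=513, 101^256=1, 101^512=1, 101^1024=1, 101^2048=1, 101^4096=1, 101^8192=1, 101^16384=1, 101^32768=1, 101^65536=1, 101^131072=1; 101^252745 = 101^1 * 101^8 * 101^64 * 101^256 * 101^512 * 101^2048 * 101^4096 * 101^16384 * 101^32768 * 101^65536 * 101^131072 = 365 (mod 514); answer 365
Stage 2: R1 = 365; w = 23; f(3) = 3*(45) + 2*(50) - 1*(23) = 212; iterating: f(3)=212, f(4)=676, f(5)=2407, f(6)=8361, f(7)=29221, f(8)=101978, f(9)=356015, f(10)=1242780, f(11)=4338392, f(12)=15144721, f(13)=52868167; answer 52868167
Stage 3: R2 = 52868167; r = 67256; 67256 = 2^3 * 7 * 1201; sigma = (1 + 2 + 4 + 8) * (1 + 7) * (1 + 1201) = 15 * 8 * 1202 = 144240; answer 144240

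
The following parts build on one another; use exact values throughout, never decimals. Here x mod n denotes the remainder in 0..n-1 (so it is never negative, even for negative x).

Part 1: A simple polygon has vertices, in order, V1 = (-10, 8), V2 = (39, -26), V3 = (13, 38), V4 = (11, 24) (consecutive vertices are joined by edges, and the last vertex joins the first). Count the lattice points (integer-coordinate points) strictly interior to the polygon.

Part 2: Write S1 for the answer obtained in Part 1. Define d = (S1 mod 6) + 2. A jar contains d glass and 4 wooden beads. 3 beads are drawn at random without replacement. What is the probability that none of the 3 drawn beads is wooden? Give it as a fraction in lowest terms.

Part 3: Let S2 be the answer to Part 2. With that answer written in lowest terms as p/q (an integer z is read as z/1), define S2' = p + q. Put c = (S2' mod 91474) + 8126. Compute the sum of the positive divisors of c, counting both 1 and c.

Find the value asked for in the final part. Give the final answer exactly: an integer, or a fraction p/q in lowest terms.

8928

Part 1: cross terms: (-10*-26 - 39*8)=-52, (39*38 - 13*-26)=1820, (13*24 - 11*38)=-106, (11*8 - -10*24)=328; twice the area = |1990| = 1990; area = 995; boundary points = 1 + 2 + 2 + 1 = 6; strictly interior points = area - boundary/2 + 1 = 993; answer 993
Part 2: S1 = 993; d = 5; total draws C(9,3) = 84; favorable C(5,3) = 10; P = 5/42; answer 5/42
Part 3: S2 = 5/42; threaded value p + q = 47; c = 8173; 8173 = 11 * 743; sigma = (1 + 11) * (1 + 743) = 12 * 744 = 8928; answer 8928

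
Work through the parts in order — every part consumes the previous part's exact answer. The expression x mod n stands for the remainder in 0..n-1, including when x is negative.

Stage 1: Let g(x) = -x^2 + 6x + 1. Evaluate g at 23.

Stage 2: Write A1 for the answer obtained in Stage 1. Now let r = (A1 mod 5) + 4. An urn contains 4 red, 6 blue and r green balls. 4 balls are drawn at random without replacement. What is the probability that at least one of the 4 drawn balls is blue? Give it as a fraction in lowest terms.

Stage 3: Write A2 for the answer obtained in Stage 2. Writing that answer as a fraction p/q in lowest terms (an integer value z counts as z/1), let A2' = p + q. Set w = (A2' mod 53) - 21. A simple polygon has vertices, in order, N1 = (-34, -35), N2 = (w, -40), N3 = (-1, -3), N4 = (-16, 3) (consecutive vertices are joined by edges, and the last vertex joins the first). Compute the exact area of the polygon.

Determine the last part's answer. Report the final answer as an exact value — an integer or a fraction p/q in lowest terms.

1611/2

Stage 1: -1*(23)^2 + 6*(23)^1 + 1 = (-529) + (138) + (1) = -390; answer -390
Stage 2: A1 = -390; r = 4; total draws C(14,4) = 1001; complement C(8,4) = 70; favorable 1001 - 70 = 931; P = 133/143; answer 133/143
Stage 3: A2 = 133/143; threaded value p + q = 276; w = -10; cross terms: (-34*-40 - -10*-35)=1010, (-10*-3 - -1*-40)=-10, (-1*3 - -16*-3)=-51, (-16*-35 - -34*3)=662; twice the area = |1611| = 1611; area = 1611/2; answer 1611/2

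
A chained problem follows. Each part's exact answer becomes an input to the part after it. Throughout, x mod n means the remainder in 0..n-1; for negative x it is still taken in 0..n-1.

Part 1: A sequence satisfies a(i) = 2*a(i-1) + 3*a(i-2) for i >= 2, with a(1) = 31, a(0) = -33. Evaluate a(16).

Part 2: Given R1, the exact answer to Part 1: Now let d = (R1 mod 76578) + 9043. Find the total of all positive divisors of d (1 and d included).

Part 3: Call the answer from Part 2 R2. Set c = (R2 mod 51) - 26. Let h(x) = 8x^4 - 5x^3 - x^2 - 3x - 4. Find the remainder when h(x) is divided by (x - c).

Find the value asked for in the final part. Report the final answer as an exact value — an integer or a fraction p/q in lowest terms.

Part 1: a(2) = 2*(31) + 3*(-33) = -37; iterating: a(2)=-37, a(3)=19, a(4)=-73, a(5)=-89, a(6)=-397, a(7)=-1061, a(8)=-3313, a(9)=-9809, a(10)=-29557, a(11)=-88541, a(12)=-265753, a(13)=-797129, a(14)=-2391517, a(15)=-7174421, a(16)=-21523393; answer -21523393
Part 2: R1 = -21523393; d = 80646; 80646 = 2 * 3 * 13441; sigma = (1 + 2) * (1 + 3) * (1 + 13441) = 3 * 4 * 13442 = 161304; answer 161304
Part 3: R2 = 161304; c = 16; remainder = value at the root: 8*(16)^4 - 5*(16)^3 - 1*(16)^2 - 3*(16)^1 - 4 = (524288) + (-20480) + (-256) + (-48) + (-4) = 503500; answer 503500

503500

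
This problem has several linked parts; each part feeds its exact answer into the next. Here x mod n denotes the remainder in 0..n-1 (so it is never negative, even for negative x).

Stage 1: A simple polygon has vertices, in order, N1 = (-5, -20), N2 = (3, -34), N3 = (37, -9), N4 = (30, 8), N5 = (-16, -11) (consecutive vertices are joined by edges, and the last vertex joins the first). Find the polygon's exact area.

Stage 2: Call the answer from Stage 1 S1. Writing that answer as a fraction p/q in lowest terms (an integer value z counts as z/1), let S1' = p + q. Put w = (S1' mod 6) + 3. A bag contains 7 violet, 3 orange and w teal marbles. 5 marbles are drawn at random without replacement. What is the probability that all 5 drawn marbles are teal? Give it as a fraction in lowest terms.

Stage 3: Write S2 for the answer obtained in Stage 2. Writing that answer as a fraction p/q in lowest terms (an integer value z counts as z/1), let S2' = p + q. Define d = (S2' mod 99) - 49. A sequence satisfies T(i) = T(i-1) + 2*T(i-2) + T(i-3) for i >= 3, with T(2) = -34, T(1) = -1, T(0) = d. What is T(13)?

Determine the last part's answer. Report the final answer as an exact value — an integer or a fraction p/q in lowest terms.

-115651

Stage 1: cross terms: (-5*-34 - 3*-20)=230, (3*-9 - 37*-34)=1231, (37*8 - 30*-9)=566, (30*-11 - -16*8)=-202, (-16*-20 - -5*-11)=265; twice the area = |2090| = 2090; area = 1045; answer 1045
Stage 2: S1 = 1045; threaded value p + q = 1046; w = 5; total draws C(15,5) = 3003; favorable C(5,5) = 1; P = 1/3003; answer 1/3003
Stage 3: S2 = 1/3003; threaded value p + q = 3004; d = -15; T(3) = 1*(-34) + 2*(-1) + 1*(-15) = -51; iterating: T(3)=-51, T(4)=-120, T(5)=-256, T(6)=-547, T(7)=-1179, T(8)=-2529, T(9)=-5434, T(10)=-11671, T(11)=-25068, T(12)=-53844, T(13)=-115651; answer -115651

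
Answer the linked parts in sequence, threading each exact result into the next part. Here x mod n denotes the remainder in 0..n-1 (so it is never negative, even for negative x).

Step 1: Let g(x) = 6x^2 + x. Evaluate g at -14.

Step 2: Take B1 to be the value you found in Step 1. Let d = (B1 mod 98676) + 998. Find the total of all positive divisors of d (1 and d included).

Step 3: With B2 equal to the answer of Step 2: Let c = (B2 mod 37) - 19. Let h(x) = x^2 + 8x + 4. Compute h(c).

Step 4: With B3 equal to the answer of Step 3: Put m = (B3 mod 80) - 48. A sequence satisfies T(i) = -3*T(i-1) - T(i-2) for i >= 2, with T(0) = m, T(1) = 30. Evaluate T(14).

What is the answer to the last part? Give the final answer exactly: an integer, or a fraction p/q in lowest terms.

Step 1: 6*(-14)^2 + 1*(-14)^1 = (1176) + (-14) = 1162; answer 1162
Step 2: B1 = 1162; d = 2160; 2160 = 2^4 * 3^3 * 5; sigma = (1 + 2 + 4 + 8 + 16) * (1 + 3 + 9 + 27) * (1 + 5) = 31 * 40 * 6 = 7440; answer 7440
Step 3: B2 = 7440; c = -16; 1*(-16)^2 + 8*(-16)^1 + 4 = (256) + (-128) + (4) = 132; answer 132
Step 4: B3 = 132; m = 4; T(2) = -3*(30) - 1*(4) = -94; iterating: T(2)=-94, T(3)=252, T(4)=-662, T(5)=1734, T(6)=-4540, T(7)=11886, T(8)=-31118, T(9)=81468, T(10)=-213286, T(11)=558390, T(12)=-1461884, T(13)=3827262, T(14)=-10019902; answer -10019902

-10019902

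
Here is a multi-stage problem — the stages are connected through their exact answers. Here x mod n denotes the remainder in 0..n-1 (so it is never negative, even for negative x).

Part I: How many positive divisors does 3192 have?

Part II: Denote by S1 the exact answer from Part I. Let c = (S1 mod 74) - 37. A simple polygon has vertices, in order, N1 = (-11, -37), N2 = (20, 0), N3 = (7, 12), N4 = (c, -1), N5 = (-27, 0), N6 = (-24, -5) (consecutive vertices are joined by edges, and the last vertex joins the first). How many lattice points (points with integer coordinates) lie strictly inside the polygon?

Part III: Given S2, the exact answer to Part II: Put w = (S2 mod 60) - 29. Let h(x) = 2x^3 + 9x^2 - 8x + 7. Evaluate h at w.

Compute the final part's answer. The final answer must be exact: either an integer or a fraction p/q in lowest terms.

Part I: 3192 = 2^3 * 3 * 7 * 19; number of divisors = (3+1) * (1+1) * (1+1) * (1+1) = 32; answer 32
Part II: S1 = 32; c = -5; cross terms: (-11*0 - 20*-37)=740, (20*12 - 7*0)=240, (7*-1 - -5*12)=53, (-5*0 - -27*-1)=-27, (-27*-5 - -24*0)=135, (-24*-37 - -11*-5)=833; twice the area = |1974| = 1974; area = 987; boundary points = 1 + 1 + 1 + 1 + 1 + 1 = 6; strictly interior points = area - boundary/2 + 1 = 985; answer 985
Part III: S2 = 985; w = -4; 2*(-4)^3 + 9*(-4)^2 - 8*(-4)^1 + 7 = (-128) + (144) + (32) + (7) = 55; answer 55

55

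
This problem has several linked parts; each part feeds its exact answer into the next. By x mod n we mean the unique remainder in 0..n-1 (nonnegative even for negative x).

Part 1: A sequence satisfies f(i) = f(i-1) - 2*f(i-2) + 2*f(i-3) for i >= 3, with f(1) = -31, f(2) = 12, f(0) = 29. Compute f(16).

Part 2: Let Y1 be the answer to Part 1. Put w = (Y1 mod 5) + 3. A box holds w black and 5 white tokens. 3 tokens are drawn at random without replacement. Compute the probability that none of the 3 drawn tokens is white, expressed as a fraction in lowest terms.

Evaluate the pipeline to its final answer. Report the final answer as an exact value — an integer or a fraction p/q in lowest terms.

Part 1: f(3) = 1*(12) - 2*(-31) + 2*(29) = 132; iterating: f(3)=132, f(4)=46, f(5)=-194, f(6)=-22, f(7)=458, f(8)=114, f(9)=-846, f(10)=-158, f(11)=1762, f(12)=386, f(13)=-3454, f(14)=-702, f(15)=6978, f(16)=1474; answer 1474
Part 2: Y1 = 1474; w = 7; total draws C(12,3) = 220; favorable C(7,3) = 35; P = 7/44; answer 7/44

7/44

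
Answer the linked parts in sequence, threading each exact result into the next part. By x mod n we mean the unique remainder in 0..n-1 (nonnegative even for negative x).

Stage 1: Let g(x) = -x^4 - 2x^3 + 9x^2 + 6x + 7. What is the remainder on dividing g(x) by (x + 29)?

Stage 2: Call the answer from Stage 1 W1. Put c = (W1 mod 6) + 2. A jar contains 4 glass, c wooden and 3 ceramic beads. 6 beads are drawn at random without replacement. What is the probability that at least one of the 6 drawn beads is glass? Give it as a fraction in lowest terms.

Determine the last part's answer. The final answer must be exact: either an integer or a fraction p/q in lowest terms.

Stage 1: remainder = value at the root: -1*(-29)^4 - 2*(-29)^3 + 9*(-29)^2 + 6*(-29)^1 + 7 = (-707281) + (48778) + (7569) + (-174) + (7) = -651101; answer -651101
Stage 2: W1 = -651101; c = 3; total draws C(10,6) = 210; complement C(6,6) = 1; favorable 210 - 1 = 209; P = 209/210; answer 209/210

209/210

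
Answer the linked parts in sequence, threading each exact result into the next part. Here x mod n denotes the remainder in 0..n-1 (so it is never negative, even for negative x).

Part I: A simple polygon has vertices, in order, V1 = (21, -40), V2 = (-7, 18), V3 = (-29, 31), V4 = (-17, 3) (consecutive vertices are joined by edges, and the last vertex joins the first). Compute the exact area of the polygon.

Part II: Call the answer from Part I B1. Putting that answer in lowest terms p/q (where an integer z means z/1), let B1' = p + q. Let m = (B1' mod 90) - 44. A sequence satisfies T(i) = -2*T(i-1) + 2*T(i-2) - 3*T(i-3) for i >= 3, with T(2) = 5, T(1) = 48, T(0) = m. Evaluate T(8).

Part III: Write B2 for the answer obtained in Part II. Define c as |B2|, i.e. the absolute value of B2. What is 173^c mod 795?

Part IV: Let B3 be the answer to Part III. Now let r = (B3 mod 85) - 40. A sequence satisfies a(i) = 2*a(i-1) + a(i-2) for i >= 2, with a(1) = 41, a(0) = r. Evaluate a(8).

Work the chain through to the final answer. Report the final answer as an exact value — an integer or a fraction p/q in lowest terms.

11151

Part I: cross terms: (21*18 - -7*-40)=98, (-7*31 - -29*18)=305, (-29*3 - -17*31)=440, (-17*-40 - 21*3)=617; twice the area = |1460| = 1460; area = 730; answer 730
Part II: B1 = 730; threaded value p + q = 731; m = -33; T(3) = -2*(5) + 2*(48) - 3*(-33) = 185; iterating: T(3)=185, T(4)=-504, T(5)=1363, T(6)=-4289, T(7)=12816, T(8)=-38299; answer -38299
Part III: B2 = -38299; c = 38299; squarings mod 795: 173^1=173, 173^2=514, 173^4=256, 173^8=346, 173^16=466, 173^32=121, 173^64=331, 173^128=646, 173^256=736, 173^512=301, 173^1024=766, 173^2048=46, 173^4096=526, 173^8192=16, 173^16384=256, 173^32768=346; 173^38299 = 173^1 * 173^2 * 173^8 * 173^16 * 173^128 * 173^256 * 173^1024 * 173^4096 * 173^32768 = 92 (mod 795); answer 92
Part IV: B3 = 92; r = -33; a(2) = 2*(41) + 1*(-33) = 49; iterating: a(2)=49, a(3)=139, a(4)=327, a(5)=793, a(6)=1913, a(7)=4619, a(8)=11151; answer 11151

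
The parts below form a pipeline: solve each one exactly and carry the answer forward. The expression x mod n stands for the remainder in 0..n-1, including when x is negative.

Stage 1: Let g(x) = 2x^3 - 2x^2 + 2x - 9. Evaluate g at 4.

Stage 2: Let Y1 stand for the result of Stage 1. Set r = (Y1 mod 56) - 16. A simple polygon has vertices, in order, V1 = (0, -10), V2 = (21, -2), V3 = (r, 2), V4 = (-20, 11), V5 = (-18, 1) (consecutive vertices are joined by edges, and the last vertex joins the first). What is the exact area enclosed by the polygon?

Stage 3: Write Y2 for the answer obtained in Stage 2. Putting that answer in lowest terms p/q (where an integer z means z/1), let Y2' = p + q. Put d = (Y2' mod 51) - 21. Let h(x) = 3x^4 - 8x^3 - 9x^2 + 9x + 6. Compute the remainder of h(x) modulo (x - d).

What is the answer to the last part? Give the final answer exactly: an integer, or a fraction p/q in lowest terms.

Stage 1: 2*(4)^3 - 2*(4)^2 + 2*(4)^1 - 9 = (128) + (-32) + (8) + (-9) = 95; answer 95
Stage 2: Y1 = 95; r = 23; cross terms: (0*-2 - 21*-10)=210, (21*2 - 23*-2)=88, (23*11 - -20*2)=293, (-20*1 - -18*11)=178, (-18*-10 - 0*1)=180; twice the area = |949| = 949; area = 949/2; answer 949/2
Stage 3: Y2 = 949/2; threaded value p + q = 951; d = 12; remainder = value at the root: 3*(12)^4 - 8*(12)^3 - 9*(12)^2 + 9*(12)^1 + 6 = (62208) + (-13824) + (-1296) + (108) + (6) = 47202; answer 47202

47202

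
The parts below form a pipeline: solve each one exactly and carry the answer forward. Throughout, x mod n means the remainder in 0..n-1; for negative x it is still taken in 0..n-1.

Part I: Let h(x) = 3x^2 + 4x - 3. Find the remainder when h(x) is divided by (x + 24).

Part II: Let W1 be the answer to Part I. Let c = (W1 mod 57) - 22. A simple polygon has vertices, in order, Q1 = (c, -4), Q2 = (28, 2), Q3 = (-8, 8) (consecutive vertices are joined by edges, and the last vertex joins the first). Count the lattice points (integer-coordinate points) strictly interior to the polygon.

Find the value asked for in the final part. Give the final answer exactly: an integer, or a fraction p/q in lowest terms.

156

Part I: remainder = value at the root: 3*(-24)^2 + 4*(-24)^1 - 3 = (1728) + (-96) + (-3) = 1629; answer 1629
Part II: W1 = 1629; c = 11; cross terms: (11*2 - 28*-4)=134, (28*8 - -8*2)=240, (-8*-4 - 11*8)=-56; twice the area = |318| = 318; area = 159; boundary points = 1 + 6 + 1 = 8; strictly interior points = area - boundary/2 + 1 = 156; answer 156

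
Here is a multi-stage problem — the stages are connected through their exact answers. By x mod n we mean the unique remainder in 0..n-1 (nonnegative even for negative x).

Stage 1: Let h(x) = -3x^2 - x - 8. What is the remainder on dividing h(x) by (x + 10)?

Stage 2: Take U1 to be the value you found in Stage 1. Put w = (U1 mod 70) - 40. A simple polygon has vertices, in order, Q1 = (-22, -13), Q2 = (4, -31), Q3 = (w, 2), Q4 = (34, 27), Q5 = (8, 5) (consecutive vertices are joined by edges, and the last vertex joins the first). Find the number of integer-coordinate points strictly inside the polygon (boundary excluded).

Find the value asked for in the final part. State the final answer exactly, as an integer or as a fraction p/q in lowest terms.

Stage 1: remainder = value at the root: -3*(-10)^2 - 1*(-10)^1 - 8 = (-300) + (10) + (-8) = -298; answer -298
Stage 2: U1 = -298; w = 12; cross terms: (-22*-31 - 4*-13)=734, (4*2 - 12*-31)=380, (12*27 - 34*2)=256, (34*5 - 8*27)=-46, (8*-13 - -22*5)=6; twice the area = |1330| = 1330; area = 665; boundary points = 2 + 1 + 1 + 2 + 6 = 12; strictly interior points = area - boundary/2 + 1 = 660; answer 660

660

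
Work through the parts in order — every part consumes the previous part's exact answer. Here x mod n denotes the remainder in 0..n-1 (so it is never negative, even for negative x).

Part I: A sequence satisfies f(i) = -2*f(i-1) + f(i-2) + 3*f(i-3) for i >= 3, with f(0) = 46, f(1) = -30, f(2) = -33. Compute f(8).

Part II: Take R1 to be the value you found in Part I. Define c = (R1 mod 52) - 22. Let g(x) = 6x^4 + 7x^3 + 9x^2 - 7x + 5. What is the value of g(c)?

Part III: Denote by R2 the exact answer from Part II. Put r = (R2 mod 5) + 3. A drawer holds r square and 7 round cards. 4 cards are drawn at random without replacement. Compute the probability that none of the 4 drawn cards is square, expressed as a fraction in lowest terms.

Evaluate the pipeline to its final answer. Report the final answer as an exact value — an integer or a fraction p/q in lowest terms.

1/6

Part I: f(3) = -2*(-33) + 1*(-30) + 3*(46) = 174; iterating: f(3)=174, f(4)=-471, f(5)=1017, f(6)=-1983, f(7)=3570, f(8)=-6072; answer -6072
Part II: R1 = -6072; c = -10; 6*(-10)^4 + 7*(-10)^3 + 9*(-10)^2 - 7*(-10)^1 + 5 = (60000) + (-7000) + (900) + (70) + (5) = 53975; answer 53975
Part III: R2 = 53975; r = 3; total draws C(10,4) = 210; favorable C(7,4) = 35; P = 1/6; answer 1/6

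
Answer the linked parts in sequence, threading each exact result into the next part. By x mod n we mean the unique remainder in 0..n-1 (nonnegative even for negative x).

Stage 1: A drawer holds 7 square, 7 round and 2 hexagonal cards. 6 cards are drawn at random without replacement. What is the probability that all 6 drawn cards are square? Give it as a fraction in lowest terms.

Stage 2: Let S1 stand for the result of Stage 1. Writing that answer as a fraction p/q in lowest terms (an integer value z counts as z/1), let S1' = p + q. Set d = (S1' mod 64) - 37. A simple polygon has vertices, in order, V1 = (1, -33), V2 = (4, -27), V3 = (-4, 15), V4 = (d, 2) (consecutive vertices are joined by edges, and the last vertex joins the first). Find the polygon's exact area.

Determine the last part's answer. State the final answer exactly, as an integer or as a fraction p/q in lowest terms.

913/2

Stage 1: total draws C(16,6) = 8008; favorable C(7,6) = 7; P = 1/1144; answer 1/1144
Stage 2: S1 = 1/1144; threaded value p + q = 1145; d = 20; cross terms: (1*-27 - 4*-33)=105, (4*15 - -4*-27)=-48, (-4*2 - 20*15)=-308, (20*-33 - 1*2)=-662; twice the area = |-913| = 913; area = 913/2; answer 913/2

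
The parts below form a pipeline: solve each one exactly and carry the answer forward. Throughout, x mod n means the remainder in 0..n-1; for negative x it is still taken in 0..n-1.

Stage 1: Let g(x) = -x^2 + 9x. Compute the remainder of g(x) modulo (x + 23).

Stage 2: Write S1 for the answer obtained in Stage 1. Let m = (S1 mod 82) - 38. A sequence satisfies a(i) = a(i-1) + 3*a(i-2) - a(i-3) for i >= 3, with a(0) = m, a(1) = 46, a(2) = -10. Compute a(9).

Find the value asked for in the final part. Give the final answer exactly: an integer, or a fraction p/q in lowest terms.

10278

Stage 1: remainder = value at the root: -1*(-23)^2 + 9*(-23)^1 = (-529) + (-207) = -736; answer -736
Stage 2: S1 = -736; m = -36; a(3) = 1*(-10) + 3*(46) - 1*(-36) = 164; iterating: a(3)=164, a(4)=88, a(5)=590, a(6)=690, a(7)=2372, a(8)=3852, a(9)=10278; answer 10278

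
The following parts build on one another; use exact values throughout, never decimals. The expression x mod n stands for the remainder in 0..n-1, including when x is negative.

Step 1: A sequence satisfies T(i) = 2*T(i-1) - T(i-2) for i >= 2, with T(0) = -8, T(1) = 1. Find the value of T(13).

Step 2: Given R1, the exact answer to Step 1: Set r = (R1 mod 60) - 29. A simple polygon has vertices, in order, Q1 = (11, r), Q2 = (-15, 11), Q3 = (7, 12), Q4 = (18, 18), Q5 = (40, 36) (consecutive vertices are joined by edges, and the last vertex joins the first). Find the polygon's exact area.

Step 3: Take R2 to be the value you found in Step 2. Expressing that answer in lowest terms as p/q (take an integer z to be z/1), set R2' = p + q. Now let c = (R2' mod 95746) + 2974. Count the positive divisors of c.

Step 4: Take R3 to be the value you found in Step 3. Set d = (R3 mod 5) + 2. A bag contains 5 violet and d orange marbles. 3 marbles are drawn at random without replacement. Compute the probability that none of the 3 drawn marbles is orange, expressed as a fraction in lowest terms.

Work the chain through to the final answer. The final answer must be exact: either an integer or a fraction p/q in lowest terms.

Step 1: T(2) = 2*(1) - 1*(-8) = 10; iterating: T(2)=10, T(3)=19, T(4)=28, T(5)=37, T(6)=46, T(7)=55, T(8)=64, T(9)=73, T(10)=82, T(11)=91, T(12)=100, T(13)=109; answer 109
Step 2: R1 = 109; r = 20; cross terms: (11*11 - -15*20)=421, (-15*12 - 7*11)=-257, (7*18 - 18*12)=-90, (18*36 - 40*18)=-72, (40*20 - 11*36)=404; twice the area = |406| = 406; area = 203; answer 203
Step 3: R2 = 203; threaded value p + q = 204; c = 3178; 3178 = 2 * 7 * 227; number of divisors = (1+1) * (1+1) * (1+1) = 8; answer 8
Step 4: R3 = 8; d = 5; total draws C(10,3) = 120; favorable C(5,3) = 10; P = 1/12; answer 1/12

1/12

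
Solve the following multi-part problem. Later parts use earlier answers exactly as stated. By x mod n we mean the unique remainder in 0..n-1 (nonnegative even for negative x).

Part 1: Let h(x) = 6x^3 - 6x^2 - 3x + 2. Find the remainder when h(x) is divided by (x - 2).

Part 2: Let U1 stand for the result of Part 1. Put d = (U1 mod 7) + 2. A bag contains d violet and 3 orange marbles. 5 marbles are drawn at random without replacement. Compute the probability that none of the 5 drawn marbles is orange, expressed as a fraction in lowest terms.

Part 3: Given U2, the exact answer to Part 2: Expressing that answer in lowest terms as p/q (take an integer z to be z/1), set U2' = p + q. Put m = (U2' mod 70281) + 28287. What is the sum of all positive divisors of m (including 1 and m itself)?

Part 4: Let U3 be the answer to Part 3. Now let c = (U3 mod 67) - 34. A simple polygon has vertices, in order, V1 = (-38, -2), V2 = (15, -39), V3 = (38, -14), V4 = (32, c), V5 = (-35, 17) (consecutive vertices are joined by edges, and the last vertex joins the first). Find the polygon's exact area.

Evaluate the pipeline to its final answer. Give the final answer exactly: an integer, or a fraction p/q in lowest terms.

Part 1: remainder = value at the root: 6*(2)^3 - 6*(2)^2 - 3*(2)^1 + 2 = (48) + (-24) + (-6) + (2) = 20; answer 20
Part 2: U1 = 20; d = 8; total draws C(11,5) = 462; favorable C(8,5) = 56; P = 4/33; answer 4/33
Part 3: U2 = 4/33; threaded value p + q = 37; m = 28324; 28324 = 2^2 * 73 * 97; sigma = (1 + 2 + 4) * (1 + 73) * (1 + 97) = 7 * 74 * 98 = 50764; answer 50764
Part 4: U3 = 50764; c = 11; cross terms: (-38*-39 - 15*-2)=1512, (15*-14 - 38*-39)=1272, (38*11 - 32*-14)=866, (32*17 - -35*11)=929, (-35*-2 - -38*17)=716; twice the area = |5295| = 5295; area = 5295/2; answer 5295/2

5295/2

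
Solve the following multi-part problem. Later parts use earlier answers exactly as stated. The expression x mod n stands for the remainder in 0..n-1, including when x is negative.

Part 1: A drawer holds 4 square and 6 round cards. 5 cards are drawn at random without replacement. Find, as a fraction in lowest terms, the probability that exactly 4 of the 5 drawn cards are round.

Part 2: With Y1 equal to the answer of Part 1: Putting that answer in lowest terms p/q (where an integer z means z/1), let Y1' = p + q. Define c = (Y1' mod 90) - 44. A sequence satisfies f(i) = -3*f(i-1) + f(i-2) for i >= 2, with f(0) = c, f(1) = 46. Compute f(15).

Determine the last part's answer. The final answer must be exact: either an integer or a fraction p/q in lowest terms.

Part 1: total draws C(10,5) = 252; favorable C(6,4)*C(4,1) = 60; P = 5/21; answer 5/21
Part 2: Y1 = 5/21; threaded value p + q = 26; c = -18; f(2) = -3*(46) + 1*(-18) = -156; iterating: f(2)=-156, f(3)=514, f(4)=-1698, f(5)=5608, f(6)=-18522, f(7)=61174, f(8)=-202044, f(9)=667306, f(10)=-2203962, f(11)=7279192, f(12)=-24041538, f(13)=79403806, f(14)=-262252956, f(15)=866162674; answer 866162674

866162674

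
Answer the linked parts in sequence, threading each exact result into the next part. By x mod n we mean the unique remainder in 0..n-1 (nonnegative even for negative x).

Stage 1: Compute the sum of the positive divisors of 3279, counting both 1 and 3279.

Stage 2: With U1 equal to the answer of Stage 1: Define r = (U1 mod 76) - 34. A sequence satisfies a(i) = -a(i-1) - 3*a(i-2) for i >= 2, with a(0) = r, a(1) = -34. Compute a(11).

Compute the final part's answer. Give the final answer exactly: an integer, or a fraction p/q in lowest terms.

Stage 1: 3279 = 3 * 1093; sigma = (1 + 3) * (1 + 1093) = 4 * 1094 = 4376; answer 4376
Stage 2: U1 = 4376; r = 10; a(2) = -1*(-34) - 3*(10) = 4; iterating: a(2)=4, a(3)=98, a(4)=-110, a(5)=-184, a(6)=514, a(7)=38, a(8)=-1580, a(9)=1466, a(10)=3274, a(11)=-7672; answer -7672

-7672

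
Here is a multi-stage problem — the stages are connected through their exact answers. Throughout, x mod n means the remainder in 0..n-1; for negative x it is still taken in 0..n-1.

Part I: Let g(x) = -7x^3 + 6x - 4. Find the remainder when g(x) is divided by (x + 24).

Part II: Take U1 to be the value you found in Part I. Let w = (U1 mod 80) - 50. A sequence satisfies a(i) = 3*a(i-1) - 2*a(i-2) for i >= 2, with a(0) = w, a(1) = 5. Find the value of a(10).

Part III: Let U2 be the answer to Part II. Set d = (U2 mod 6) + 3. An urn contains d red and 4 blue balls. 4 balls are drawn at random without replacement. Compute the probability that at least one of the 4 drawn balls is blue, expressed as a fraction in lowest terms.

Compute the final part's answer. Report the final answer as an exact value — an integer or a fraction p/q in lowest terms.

Part I: remainder = value at the root: -7*(-24)^3 + 6*(-24)^1 - 4 = (96768) + (-144) + (-4) = 96620; answer 96620
Part II: U1 = 96620; w = 10; a(2) = 3*(5) - 2*(10) = -5; iterating: a(2)=-5, a(3)=-25, a(4)=-65, a(5)=-145, a(6)=-305, a(7)=-625, a(8)=-1265, a(9)=-2545, a(10)=-5105; answer -5105
Part III: U2 = -5105; d = 4; total draws C(8,4) = 70; complement C(4,4) = 1; favorable 70 - 1 = 69; P = 69/70; answer 69/70

69/70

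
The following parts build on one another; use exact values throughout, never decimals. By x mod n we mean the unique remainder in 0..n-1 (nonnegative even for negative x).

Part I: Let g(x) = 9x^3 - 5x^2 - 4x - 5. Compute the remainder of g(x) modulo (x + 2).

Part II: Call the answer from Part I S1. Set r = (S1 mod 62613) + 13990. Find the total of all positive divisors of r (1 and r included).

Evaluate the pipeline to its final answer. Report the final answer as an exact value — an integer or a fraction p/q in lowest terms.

116688

Part I: remainder = value at the root: 9*(-2)^3 - 5*(-2)^2 - 4*(-2)^1 - 5 = (-72) + (-20) + (8) + (-5) = -89; answer -89
Part II: S1 = -89; r = 76514; 76514 = 2 * 67 * 571; sigma = (1 + 2) * (1 + 67) * (1 + 571) = 3 * 68 * 572 = 116688; answer 116688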